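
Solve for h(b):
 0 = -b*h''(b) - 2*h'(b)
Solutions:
 h(b) = C1 + C2/b


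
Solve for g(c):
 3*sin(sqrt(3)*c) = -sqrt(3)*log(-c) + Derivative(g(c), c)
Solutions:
 g(c) = C1 + sqrt(3)*c*(log(-c) - 1) - sqrt(3)*cos(sqrt(3)*c)


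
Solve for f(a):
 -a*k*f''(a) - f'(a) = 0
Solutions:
 f(a) = C1 + a^(((re(k) - 1)*re(k) + im(k)^2)/(re(k)^2 + im(k)^2))*(C2*sin(log(a)*Abs(im(k))/(re(k)^2 + im(k)^2)) + C3*cos(log(a)*im(k)/(re(k)^2 + im(k)^2)))


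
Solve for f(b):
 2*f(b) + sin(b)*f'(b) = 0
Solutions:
 f(b) = C1*(cos(b) + 1)/(cos(b) - 1)


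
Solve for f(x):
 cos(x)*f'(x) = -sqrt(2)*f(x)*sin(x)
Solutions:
 f(x) = C1*cos(x)^(sqrt(2))


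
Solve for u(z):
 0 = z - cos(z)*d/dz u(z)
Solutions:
 u(z) = C1 + Integral(z/cos(z), z)


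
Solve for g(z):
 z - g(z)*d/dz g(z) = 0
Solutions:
 g(z) = -sqrt(C1 + z^2)
 g(z) = sqrt(C1 + z^2)


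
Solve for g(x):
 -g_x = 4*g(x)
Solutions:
 g(x) = C1*exp(-4*x)


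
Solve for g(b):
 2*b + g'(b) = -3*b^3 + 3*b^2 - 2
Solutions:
 g(b) = C1 - 3*b^4/4 + b^3 - b^2 - 2*b


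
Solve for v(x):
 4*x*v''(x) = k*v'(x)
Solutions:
 v(x) = C1 + x^(re(k)/4 + 1)*(C2*sin(log(x)*Abs(im(k))/4) + C3*cos(log(x)*im(k)/4))


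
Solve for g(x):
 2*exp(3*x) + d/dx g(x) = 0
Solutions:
 g(x) = C1 - 2*exp(3*x)/3


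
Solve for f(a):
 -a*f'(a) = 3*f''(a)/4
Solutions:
 f(a) = C1 + C2*erf(sqrt(6)*a/3)


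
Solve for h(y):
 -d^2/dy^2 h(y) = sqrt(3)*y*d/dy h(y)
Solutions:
 h(y) = C1 + C2*erf(sqrt(2)*3^(1/4)*y/2)


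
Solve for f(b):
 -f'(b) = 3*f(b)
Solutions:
 f(b) = C1*exp(-3*b)


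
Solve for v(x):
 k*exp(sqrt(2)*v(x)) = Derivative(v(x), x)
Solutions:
 v(x) = sqrt(2)*(2*log(-1/(C1 + k*x)) - log(2))/4


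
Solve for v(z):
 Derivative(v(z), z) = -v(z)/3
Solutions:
 v(z) = C1*exp(-z/3)


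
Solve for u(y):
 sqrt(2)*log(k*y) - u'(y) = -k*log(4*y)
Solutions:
 u(y) = C1 + y*(k + sqrt(2))*log(y) + y*(-k + 2*k*log(2) + sqrt(2)*log(k) - sqrt(2))


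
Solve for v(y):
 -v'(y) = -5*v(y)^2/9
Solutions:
 v(y) = -9/(C1 + 5*y)


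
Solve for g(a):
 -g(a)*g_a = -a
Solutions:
 g(a) = -sqrt(C1 + a^2)
 g(a) = sqrt(C1 + a^2)


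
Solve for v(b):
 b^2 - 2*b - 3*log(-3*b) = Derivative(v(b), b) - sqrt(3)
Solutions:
 v(b) = C1 + b^3/3 - b^2 - 3*b*log(-b) + b*(-3*log(3) + sqrt(3) + 3)


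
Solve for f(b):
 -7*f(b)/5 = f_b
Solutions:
 f(b) = C1*exp(-7*b/5)


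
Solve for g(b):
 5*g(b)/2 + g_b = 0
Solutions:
 g(b) = C1*exp(-5*b/2)


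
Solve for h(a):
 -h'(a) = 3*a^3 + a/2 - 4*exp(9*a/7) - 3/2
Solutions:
 h(a) = C1 - 3*a^4/4 - a^2/4 + 3*a/2 + 28*exp(9*a/7)/9


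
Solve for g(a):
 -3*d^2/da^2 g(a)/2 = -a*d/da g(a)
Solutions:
 g(a) = C1 + C2*erfi(sqrt(3)*a/3)


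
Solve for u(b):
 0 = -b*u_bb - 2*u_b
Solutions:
 u(b) = C1 + C2/b


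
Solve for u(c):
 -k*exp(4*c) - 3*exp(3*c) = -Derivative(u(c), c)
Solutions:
 u(c) = C1 + k*exp(4*c)/4 + exp(3*c)


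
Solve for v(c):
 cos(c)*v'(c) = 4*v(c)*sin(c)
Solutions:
 v(c) = C1/cos(c)^4


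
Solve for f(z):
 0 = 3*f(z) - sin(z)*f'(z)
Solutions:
 f(z) = C1*(cos(z) - 1)^(3/2)/(cos(z) + 1)^(3/2)


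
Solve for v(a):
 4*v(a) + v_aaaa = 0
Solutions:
 v(a) = (C1*sin(a) + C2*cos(a))*exp(-a) + (C3*sin(a) + C4*cos(a))*exp(a)


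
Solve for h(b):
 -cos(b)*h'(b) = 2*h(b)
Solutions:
 h(b) = C1*(sin(b) - 1)/(sin(b) + 1)


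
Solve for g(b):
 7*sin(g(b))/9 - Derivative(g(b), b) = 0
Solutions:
 -7*b/9 + log(cos(g(b)) - 1)/2 - log(cos(g(b)) + 1)/2 = C1


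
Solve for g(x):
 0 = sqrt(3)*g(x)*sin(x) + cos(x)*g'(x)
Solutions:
 g(x) = C1*cos(x)^(sqrt(3))


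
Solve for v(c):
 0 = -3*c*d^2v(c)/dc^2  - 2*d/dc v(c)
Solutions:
 v(c) = C1 + C2*c^(1/3)


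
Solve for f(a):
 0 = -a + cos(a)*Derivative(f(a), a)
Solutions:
 f(a) = C1 + Integral(a/cos(a), a)


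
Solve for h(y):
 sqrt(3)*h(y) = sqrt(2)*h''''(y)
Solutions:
 h(y) = C1*exp(-2^(7/8)*3^(1/8)*y/2) + C2*exp(2^(7/8)*3^(1/8)*y/2) + C3*sin(2^(7/8)*3^(1/8)*y/2) + C4*cos(2^(7/8)*3^(1/8)*y/2)


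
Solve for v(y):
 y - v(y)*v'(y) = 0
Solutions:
 v(y) = -sqrt(C1 + y^2)
 v(y) = sqrt(C1 + y^2)


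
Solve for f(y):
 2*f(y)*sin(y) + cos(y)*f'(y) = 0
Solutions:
 f(y) = C1*cos(y)^2


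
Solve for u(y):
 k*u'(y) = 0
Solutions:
 u(y) = C1


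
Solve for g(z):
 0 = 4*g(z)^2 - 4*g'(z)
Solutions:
 g(z) = -1/(C1 + z)


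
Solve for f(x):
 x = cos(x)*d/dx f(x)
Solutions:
 f(x) = C1 + Integral(x/cos(x), x)


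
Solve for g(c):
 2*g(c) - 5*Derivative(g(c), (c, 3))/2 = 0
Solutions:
 g(c) = C3*exp(10^(2/3)*c/5) + (C1*sin(10^(2/3)*sqrt(3)*c/10) + C2*cos(10^(2/3)*sqrt(3)*c/10))*exp(-10^(2/3)*c/10)


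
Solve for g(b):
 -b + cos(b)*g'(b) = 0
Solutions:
 g(b) = C1 + Integral(b/cos(b), b)


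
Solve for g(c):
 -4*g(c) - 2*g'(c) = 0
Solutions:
 g(c) = C1*exp(-2*c)


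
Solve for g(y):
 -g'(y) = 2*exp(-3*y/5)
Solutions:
 g(y) = C1 + 10*exp(-3*y/5)/3


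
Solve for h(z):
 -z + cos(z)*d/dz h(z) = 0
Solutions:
 h(z) = C1 + Integral(z/cos(z), z)


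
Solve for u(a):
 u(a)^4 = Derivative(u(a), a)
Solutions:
 u(a) = (-1/(C1 + 3*a))^(1/3)
 u(a) = (-1/(C1 + a))^(1/3)*(-3^(2/3) - 3*3^(1/6)*I)/6
 u(a) = (-1/(C1 + a))^(1/3)*(-3^(2/3) + 3*3^(1/6)*I)/6


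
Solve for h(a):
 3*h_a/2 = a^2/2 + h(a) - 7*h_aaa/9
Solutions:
 h(a) = C1*exp(42^(1/3)*a*(-3^(1/3)*(14 + sqrt(322))^(1/3) + 3*14^(1/3)/(14 + sqrt(322))^(1/3))/28)*sin(3*14^(1/3)*3^(1/6)*a*(14^(1/3)*3^(2/3)/(14 + sqrt(322))^(1/3) + (14 + sqrt(322))^(1/3))/28) + C2*exp(42^(1/3)*a*(-3^(1/3)*(14 + sqrt(322))^(1/3) + 3*14^(1/3)/(14 + sqrt(322))^(1/3))/28)*cos(3*14^(1/3)*3^(1/6)*a*(14^(1/3)*3^(2/3)/(14 + sqrt(322))^(1/3) + (14 + sqrt(322))^(1/3))/28) + C3*exp(-42^(1/3)*a*(-3^(1/3)*(14 + sqrt(322))^(1/3) + 3*14^(1/3)/(14 + sqrt(322))^(1/3))/14) - a^2/2 - 3*a/2 - 9/4


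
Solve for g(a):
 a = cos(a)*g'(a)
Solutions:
 g(a) = C1 + Integral(a/cos(a), a)


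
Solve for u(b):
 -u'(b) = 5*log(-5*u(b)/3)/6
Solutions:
 6*Integral(1/(log(-_y) - log(3) + log(5)), (_y, u(b)))/5 = C1 - b


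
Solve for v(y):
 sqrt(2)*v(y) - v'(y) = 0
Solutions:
 v(y) = C1*exp(sqrt(2)*y)


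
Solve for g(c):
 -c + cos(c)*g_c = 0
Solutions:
 g(c) = C1 + Integral(c/cos(c), c)


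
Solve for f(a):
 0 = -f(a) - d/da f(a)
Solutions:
 f(a) = C1*exp(-a)


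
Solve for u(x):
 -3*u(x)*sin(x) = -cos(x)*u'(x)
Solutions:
 u(x) = C1/cos(x)^3


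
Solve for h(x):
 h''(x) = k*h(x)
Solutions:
 h(x) = C1*exp(-sqrt(k)*x) + C2*exp(sqrt(k)*x)


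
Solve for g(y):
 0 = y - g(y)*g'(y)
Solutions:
 g(y) = -sqrt(C1 + y^2)
 g(y) = sqrt(C1 + y^2)


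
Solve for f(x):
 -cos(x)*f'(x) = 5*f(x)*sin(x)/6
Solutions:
 f(x) = C1*cos(x)^(5/6)


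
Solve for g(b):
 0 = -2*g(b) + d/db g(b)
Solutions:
 g(b) = C1*exp(2*b)


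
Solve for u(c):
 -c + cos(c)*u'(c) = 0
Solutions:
 u(c) = C1 + Integral(c/cos(c), c)


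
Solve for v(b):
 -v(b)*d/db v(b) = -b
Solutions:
 v(b) = -sqrt(C1 + b^2)
 v(b) = sqrt(C1 + b^2)


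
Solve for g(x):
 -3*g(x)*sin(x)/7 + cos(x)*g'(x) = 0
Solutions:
 g(x) = C1/cos(x)^(3/7)


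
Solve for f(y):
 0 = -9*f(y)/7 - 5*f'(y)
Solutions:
 f(y) = C1*exp(-9*y/35)


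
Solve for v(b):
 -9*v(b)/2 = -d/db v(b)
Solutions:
 v(b) = C1*exp(9*b/2)


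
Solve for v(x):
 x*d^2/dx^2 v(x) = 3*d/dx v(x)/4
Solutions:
 v(x) = C1 + C2*x^(7/4)


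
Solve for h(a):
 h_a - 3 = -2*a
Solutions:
 h(a) = C1 - a^2 + 3*a


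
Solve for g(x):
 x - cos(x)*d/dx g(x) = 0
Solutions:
 g(x) = C1 + Integral(x/cos(x), x)


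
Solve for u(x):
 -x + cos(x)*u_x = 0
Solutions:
 u(x) = C1 + Integral(x/cos(x), x)


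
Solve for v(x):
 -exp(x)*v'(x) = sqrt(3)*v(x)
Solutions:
 v(x) = C1*exp(sqrt(3)*exp(-x))


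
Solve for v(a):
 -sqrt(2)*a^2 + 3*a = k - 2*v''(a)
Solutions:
 v(a) = C1 + C2*a + sqrt(2)*a^4/24 - a^3/4 + a^2*k/4


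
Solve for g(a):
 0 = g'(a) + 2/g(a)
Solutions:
 g(a) = -sqrt(C1 - 4*a)
 g(a) = sqrt(C1 - 4*a)


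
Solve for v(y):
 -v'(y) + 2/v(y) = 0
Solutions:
 v(y) = -sqrt(C1 + 4*y)
 v(y) = sqrt(C1 + 4*y)


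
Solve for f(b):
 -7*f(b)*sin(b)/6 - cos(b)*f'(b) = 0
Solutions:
 f(b) = C1*cos(b)^(7/6)


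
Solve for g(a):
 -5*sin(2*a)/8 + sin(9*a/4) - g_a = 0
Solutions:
 g(a) = C1 + 5*cos(2*a)/16 - 4*cos(9*a/4)/9


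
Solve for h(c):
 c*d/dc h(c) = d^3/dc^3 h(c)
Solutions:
 h(c) = C1 + Integral(C2*airyai(c) + C3*airybi(c), c)


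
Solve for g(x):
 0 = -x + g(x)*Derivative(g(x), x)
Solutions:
 g(x) = -sqrt(C1 + x^2)
 g(x) = sqrt(C1 + x^2)


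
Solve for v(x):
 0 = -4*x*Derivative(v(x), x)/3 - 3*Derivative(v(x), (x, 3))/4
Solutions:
 v(x) = C1 + Integral(C2*airyai(-2*6^(1/3)*x/3) + C3*airybi(-2*6^(1/3)*x/3), x)


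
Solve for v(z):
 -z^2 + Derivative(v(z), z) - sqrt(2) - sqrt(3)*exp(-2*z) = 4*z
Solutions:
 v(z) = C1 + z^3/3 + 2*z^2 + sqrt(2)*z - sqrt(3)*exp(-2*z)/2


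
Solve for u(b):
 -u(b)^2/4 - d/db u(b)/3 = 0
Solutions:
 u(b) = 4/(C1 + 3*b)


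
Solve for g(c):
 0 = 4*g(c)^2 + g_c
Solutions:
 g(c) = 1/(C1 + 4*c)


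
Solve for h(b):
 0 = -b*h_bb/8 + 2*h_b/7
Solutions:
 h(b) = C1 + C2*b^(23/7)


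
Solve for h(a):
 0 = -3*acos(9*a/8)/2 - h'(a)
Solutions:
 h(a) = C1 - 3*a*acos(9*a/8)/2 + sqrt(64 - 81*a^2)/6


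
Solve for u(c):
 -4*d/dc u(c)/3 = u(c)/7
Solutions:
 u(c) = C1*exp(-3*c/28)


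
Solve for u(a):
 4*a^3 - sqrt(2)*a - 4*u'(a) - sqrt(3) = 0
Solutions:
 u(a) = C1 + a^4/4 - sqrt(2)*a^2/8 - sqrt(3)*a/4


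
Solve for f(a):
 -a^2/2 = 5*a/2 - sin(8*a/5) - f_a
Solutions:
 f(a) = C1 + a^3/6 + 5*a^2/4 + 5*cos(8*a/5)/8


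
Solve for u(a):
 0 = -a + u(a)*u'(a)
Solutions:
 u(a) = -sqrt(C1 + a^2)
 u(a) = sqrt(C1 + a^2)


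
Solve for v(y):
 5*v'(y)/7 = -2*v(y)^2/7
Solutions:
 v(y) = 5/(C1 + 2*y)


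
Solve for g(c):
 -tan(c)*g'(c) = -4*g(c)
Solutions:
 g(c) = C1*sin(c)^4


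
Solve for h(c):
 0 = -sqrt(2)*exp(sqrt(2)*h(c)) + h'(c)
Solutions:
 h(c) = sqrt(2)*(2*log(-1/(C1 + sqrt(2)*c)) - log(2))/4


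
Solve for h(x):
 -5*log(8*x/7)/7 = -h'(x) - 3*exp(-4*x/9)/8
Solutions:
 h(x) = C1 + 5*x*log(x)/7 + 5*x*(-log(7) - 1 + 3*log(2))/7 + 27*exp(-4*x/9)/32


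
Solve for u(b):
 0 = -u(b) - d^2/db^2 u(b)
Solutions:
 u(b) = C1*sin(b) + C2*cos(b)


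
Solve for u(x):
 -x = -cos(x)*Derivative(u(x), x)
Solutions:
 u(x) = C1 + Integral(x/cos(x), x)


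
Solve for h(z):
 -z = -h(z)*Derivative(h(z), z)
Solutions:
 h(z) = -sqrt(C1 + z^2)
 h(z) = sqrt(C1 + z^2)


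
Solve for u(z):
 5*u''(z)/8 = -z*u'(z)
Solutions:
 u(z) = C1 + C2*erf(2*sqrt(5)*z/5)


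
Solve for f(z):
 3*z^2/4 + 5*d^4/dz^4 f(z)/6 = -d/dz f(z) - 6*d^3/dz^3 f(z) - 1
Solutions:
 f(z) = C1 + C2*exp(z*(-24 + 48*3^(2/3)/(5*sqrt(1177) + 601)^(1/3) + 3^(1/3)*(5*sqrt(1177) + 601)^(1/3))/10)*sin(3^(1/6)*z*(-3^(2/3)*(5*sqrt(1177) + 601)^(1/3) + 144/(5*sqrt(1177) + 601)^(1/3))/10) + C3*exp(z*(-24 + 48*3^(2/3)/(5*sqrt(1177) + 601)^(1/3) + 3^(1/3)*(5*sqrt(1177) + 601)^(1/3))/10)*cos(3^(1/6)*z*(-3^(2/3)*(5*sqrt(1177) + 601)^(1/3) + 144/(5*sqrt(1177) + 601)^(1/3))/10) + C4*exp(-z*(48*3^(2/3)/(5*sqrt(1177) + 601)^(1/3) + 12 + 3^(1/3)*(5*sqrt(1177) + 601)^(1/3))/5) - z^3/4 + 8*z


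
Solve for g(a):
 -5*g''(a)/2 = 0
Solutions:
 g(a) = C1 + C2*a


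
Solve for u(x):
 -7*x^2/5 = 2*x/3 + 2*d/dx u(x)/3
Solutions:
 u(x) = C1 - 7*x^3/10 - x^2/2


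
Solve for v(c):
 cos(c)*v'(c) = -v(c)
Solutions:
 v(c) = C1*sqrt(sin(c) - 1)/sqrt(sin(c) + 1)


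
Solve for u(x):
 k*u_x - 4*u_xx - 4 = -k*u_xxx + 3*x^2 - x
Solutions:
 u(x) = C1 + C2*exp(x*(2 - sqrt(4 - k^2))/k) + C3*exp(x*(sqrt(4 - k^2) + 2)/k) + x^3/k - x^2/(2*k) - 2*x/k + 12*x^2/k^2 - 4*x/k^2 + 96*x/k^3


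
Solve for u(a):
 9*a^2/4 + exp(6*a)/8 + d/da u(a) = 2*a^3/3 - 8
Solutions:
 u(a) = C1 + a^4/6 - 3*a^3/4 - 8*a - exp(6*a)/48


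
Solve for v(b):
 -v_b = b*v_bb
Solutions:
 v(b) = C1 + C2*log(b)


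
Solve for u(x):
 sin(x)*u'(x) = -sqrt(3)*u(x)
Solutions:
 u(x) = C1*(cos(x) + 1)^(sqrt(3)/2)/(cos(x) - 1)^(sqrt(3)/2)


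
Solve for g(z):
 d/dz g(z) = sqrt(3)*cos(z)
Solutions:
 g(z) = C1 + sqrt(3)*sin(z)


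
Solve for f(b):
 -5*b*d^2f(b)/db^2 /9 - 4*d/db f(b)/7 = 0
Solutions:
 f(b) = C1 + C2/b^(1/35)


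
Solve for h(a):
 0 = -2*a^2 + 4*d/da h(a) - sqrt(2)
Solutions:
 h(a) = C1 + a^3/6 + sqrt(2)*a/4


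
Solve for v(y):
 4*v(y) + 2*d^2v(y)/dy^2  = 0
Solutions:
 v(y) = C1*sin(sqrt(2)*y) + C2*cos(sqrt(2)*y)


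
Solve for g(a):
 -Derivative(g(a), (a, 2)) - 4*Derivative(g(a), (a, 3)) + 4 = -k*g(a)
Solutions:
 g(a) = C1*exp(-a*((-216*k + sqrt((1 - 216*k)^2 - 1) + 1)^(1/3) + 1 + (-216*k + sqrt((1 - 216*k)^2 - 1) + 1)^(-1/3))/12) + C2*exp(a*((-216*k + sqrt((1 - 216*k)^2 - 1) + 1)^(1/3) - sqrt(3)*I*(-216*k + sqrt((1 - 216*k)^2 - 1) + 1)^(1/3) - 2 - 4/((-1 + sqrt(3)*I)*(-216*k + sqrt((1 - 216*k)^2 - 1) + 1)^(1/3)))/24) + C3*exp(a*((-216*k + sqrt((1 - 216*k)^2 - 1) + 1)^(1/3) + sqrt(3)*I*(-216*k + sqrt((1 - 216*k)^2 - 1) + 1)^(1/3) - 2 + 4/((1 + sqrt(3)*I)*(-216*k + sqrt((1 - 216*k)^2 - 1) + 1)^(1/3)))/24) - 4/k


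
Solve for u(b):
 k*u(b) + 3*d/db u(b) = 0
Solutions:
 u(b) = C1*exp(-b*k/3)


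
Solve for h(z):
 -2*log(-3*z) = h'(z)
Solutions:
 h(z) = C1 - 2*z*log(-z) + 2*z*(1 - log(3))


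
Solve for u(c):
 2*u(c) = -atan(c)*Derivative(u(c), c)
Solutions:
 u(c) = C1*exp(-2*Integral(1/atan(c), c))


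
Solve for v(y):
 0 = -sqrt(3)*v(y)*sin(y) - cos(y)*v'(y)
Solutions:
 v(y) = C1*cos(y)^(sqrt(3))


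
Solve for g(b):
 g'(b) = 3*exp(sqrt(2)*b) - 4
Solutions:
 g(b) = C1 - 4*b + 3*sqrt(2)*exp(sqrt(2)*b)/2


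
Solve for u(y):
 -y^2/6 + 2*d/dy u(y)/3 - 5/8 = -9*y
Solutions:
 u(y) = C1 + y^3/12 - 27*y^2/4 + 15*y/16


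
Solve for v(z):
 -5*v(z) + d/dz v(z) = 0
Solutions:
 v(z) = C1*exp(5*z)


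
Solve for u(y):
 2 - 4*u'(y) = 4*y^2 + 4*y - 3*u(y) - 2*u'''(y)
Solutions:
 u(y) = C1*exp(6^(1/3)*y*(4*6^(1/3)/(sqrt(345) + 27)^(1/3) + (sqrt(345) + 27)^(1/3))/12)*sin(2^(1/3)*3^(1/6)*y*(-3^(2/3)*(sqrt(345) + 27)^(1/3)/12 + 2^(1/3)/(sqrt(345) + 27)^(1/3))) + C2*exp(6^(1/3)*y*(4*6^(1/3)/(sqrt(345) + 27)^(1/3) + (sqrt(345) + 27)^(1/3))/12)*cos(2^(1/3)*3^(1/6)*y*(-3^(2/3)*(sqrt(345) + 27)^(1/3)/12 + 2^(1/3)/(sqrt(345) + 27)^(1/3))) + C3*exp(-6^(1/3)*y*(4*6^(1/3)/(sqrt(345) + 27)^(1/3) + (sqrt(345) + 27)^(1/3))/6) + 4*y^2/3 + 44*y/9 + 158/27


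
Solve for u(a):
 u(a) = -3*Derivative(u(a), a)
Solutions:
 u(a) = C1*exp(-a/3)


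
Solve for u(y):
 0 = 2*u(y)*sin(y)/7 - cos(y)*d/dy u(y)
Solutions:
 u(y) = C1/cos(y)^(2/7)


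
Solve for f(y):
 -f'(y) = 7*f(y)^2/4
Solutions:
 f(y) = 4/(C1 + 7*y)


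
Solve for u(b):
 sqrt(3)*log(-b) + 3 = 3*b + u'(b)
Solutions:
 u(b) = C1 - 3*b^2/2 + sqrt(3)*b*log(-b) + b*(3 - sqrt(3))


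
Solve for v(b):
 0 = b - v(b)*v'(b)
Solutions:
 v(b) = -sqrt(C1 + b^2)
 v(b) = sqrt(C1 + b^2)


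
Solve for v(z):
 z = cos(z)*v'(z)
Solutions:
 v(z) = C1 + Integral(z/cos(z), z)


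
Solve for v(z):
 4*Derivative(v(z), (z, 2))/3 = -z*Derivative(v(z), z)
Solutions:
 v(z) = C1 + C2*erf(sqrt(6)*z/4)


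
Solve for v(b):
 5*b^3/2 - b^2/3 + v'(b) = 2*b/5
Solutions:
 v(b) = C1 - 5*b^4/8 + b^3/9 + b^2/5


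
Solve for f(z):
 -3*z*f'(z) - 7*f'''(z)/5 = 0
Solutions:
 f(z) = C1 + Integral(C2*airyai(-15^(1/3)*7^(2/3)*z/7) + C3*airybi(-15^(1/3)*7^(2/3)*z/7), z)


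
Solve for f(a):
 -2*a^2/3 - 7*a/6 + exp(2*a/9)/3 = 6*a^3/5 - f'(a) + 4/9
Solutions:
 f(a) = C1 + 3*a^4/10 + 2*a^3/9 + 7*a^2/12 + 4*a/9 - 3*exp(2*a/9)/2


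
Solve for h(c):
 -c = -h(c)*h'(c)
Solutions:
 h(c) = -sqrt(C1 + c^2)
 h(c) = sqrt(C1 + c^2)


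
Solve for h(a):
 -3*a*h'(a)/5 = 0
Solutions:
 h(a) = C1


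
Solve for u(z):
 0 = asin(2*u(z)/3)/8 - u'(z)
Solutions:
 Integral(1/asin(2*_y/3), (_y, u(z))) = C1 + z/8


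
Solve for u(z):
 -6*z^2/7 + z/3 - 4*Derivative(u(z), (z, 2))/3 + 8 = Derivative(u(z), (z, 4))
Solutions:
 u(z) = C1 + C2*z + C3*sin(2*sqrt(3)*z/3) + C4*cos(2*sqrt(3)*z/3) - 3*z^4/56 + z^3/24 + 195*z^2/56


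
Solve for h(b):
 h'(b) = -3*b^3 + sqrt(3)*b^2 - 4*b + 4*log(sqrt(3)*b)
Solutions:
 h(b) = C1 - 3*b^4/4 + sqrt(3)*b^3/3 - 2*b^2 + 4*b*log(b) - 4*b + b*log(9)


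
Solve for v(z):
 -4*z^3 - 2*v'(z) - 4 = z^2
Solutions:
 v(z) = C1 - z^4/2 - z^3/6 - 2*z


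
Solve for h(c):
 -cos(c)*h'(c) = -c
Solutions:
 h(c) = C1 + Integral(c/cos(c), c)


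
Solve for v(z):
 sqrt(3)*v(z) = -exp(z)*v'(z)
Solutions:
 v(z) = C1*exp(sqrt(3)*exp(-z))


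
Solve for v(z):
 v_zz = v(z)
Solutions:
 v(z) = C1*exp(-z) + C2*exp(z)


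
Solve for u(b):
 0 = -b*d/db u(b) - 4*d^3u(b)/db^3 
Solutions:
 u(b) = C1 + Integral(C2*airyai(-2^(1/3)*b/2) + C3*airybi(-2^(1/3)*b/2), b)


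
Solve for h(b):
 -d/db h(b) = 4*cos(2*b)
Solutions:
 h(b) = C1 - 2*sin(2*b)


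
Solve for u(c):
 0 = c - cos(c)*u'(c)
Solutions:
 u(c) = C1 + Integral(c/cos(c), c)


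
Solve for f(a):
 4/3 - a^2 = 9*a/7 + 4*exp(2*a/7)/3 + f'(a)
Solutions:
 f(a) = C1 - a^3/3 - 9*a^2/14 + 4*a/3 - 14*exp(2*a/7)/3


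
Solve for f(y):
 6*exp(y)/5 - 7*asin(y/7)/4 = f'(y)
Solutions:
 f(y) = C1 - 7*y*asin(y/7)/4 - 7*sqrt(49 - y^2)/4 + 6*exp(y)/5


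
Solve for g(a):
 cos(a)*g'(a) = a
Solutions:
 g(a) = C1 + Integral(a/cos(a), a)


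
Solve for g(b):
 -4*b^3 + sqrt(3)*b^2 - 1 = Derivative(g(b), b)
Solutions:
 g(b) = C1 - b^4 + sqrt(3)*b^3/3 - b


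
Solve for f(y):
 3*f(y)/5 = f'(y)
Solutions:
 f(y) = C1*exp(3*y/5)


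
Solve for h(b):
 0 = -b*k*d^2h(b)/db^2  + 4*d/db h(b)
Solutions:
 h(b) = C1 + b^(((re(k) + 4)*re(k) + im(k)^2)/(re(k)^2 + im(k)^2))*(C2*sin(4*log(b)*Abs(im(k))/(re(k)^2 + im(k)^2)) + C3*cos(4*log(b)*im(k)/(re(k)^2 + im(k)^2)))


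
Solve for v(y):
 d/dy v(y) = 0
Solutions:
 v(y) = C1


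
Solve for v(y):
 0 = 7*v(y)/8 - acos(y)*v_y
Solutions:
 v(y) = C1*exp(7*Integral(1/acos(y), y)/8)


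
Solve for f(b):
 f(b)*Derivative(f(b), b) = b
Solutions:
 f(b) = -sqrt(C1 + b^2)
 f(b) = sqrt(C1 + b^2)


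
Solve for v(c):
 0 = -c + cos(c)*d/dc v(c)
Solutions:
 v(c) = C1 + Integral(c/cos(c), c)


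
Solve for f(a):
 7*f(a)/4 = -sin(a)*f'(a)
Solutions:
 f(a) = C1*(cos(a) + 1)^(7/8)/(cos(a) - 1)^(7/8)


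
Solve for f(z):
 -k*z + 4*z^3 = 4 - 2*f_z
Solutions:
 f(z) = C1 + k*z^2/4 - z^4/2 + 2*z


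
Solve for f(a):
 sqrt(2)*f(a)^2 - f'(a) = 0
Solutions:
 f(a) = -1/(C1 + sqrt(2)*a)


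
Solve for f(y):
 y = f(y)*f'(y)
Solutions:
 f(y) = -sqrt(C1 + y^2)
 f(y) = sqrt(C1 + y^2)


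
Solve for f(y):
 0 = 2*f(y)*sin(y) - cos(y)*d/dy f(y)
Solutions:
 f(y) = C1/cos(y)^2


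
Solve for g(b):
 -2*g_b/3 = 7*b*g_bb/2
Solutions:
 g(b) = C1 + C2*b^(17/21)


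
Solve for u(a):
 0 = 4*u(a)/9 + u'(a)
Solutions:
 u(a) = C1*exp(-4*a/9)


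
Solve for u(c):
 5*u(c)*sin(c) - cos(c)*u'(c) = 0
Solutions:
 u(c) = C1/cos(c)^5


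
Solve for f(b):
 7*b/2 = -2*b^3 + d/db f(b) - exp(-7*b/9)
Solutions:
 f(b) = C1 + b^4/2 + 7*b^2/4 - 9*exp(-7*b/9)/7


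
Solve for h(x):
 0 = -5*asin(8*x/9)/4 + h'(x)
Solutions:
 h(x) = C1 + 5*x*asin(8*x/9)/4 + 5*sqrt(81 - 64*x^2)/32


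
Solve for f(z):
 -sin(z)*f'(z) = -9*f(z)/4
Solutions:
 f(z) = C1*(cos(z) - 1)^(9/8)/(cos(z) + 1)^(9/8)


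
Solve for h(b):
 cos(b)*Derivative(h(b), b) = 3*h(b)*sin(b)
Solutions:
 h(b) = C1/cos(b)^3


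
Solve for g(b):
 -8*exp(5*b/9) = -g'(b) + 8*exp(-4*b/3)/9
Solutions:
 g(b) = C1 + 72*exp(5*b/9)/5 - 2*exp(-4*b/3)/3


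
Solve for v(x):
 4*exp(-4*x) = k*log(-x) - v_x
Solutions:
 v(x) = C1 + k*x*log(-x) - k*x + exp(-4*x)


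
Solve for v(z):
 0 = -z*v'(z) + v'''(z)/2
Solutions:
 v(z) = C1 + Integral(C2*airyai(2^(1/3)*z) + C3*airybi(2^(1/3)*z), z)


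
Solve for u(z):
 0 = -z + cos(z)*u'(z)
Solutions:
 u(z) = C1 + Integral(z/cos(z), z)


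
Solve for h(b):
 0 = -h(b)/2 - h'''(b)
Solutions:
 h(b) = C3*exp(-2^(2/3)*b/2) + (C1*sin(2^(2/3)*sqrt(3)*b/4) + C2*cos(2^(2/3)*sqrt(3)*b/4))*exp(2^(2/3)*b/4)


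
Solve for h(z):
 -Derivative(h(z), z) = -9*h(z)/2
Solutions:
 h(z) = C1*exp(9*z/2)


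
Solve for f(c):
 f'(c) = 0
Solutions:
 f(c) = C1


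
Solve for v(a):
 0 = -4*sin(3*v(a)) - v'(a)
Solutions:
 v(a) = -acos((-C1 - exp(24*a))/(C1 - exp(24*a)))/3 + 2*pi/3
 v(a) = acos((-C1 - exp(24*a))/(C1 - exp(24*a)))/3


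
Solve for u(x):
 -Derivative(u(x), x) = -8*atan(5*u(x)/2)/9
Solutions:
 Integral(1/atan(5*_y/2), (_y, u(x))) = C1 + 8*x/9


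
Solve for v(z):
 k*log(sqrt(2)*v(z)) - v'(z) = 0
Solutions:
 Integral(1/(2*log(_y) + log(2)), (_y, v(z))) = C1 + k*z/2


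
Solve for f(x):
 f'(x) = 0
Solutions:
 f(x) = C1


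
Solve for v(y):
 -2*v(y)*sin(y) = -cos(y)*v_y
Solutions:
 v(y) = C1/cos(y)^2


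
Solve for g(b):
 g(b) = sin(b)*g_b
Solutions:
 g(b) = C1*sqrt(cos(b) - 1)/sqrt(cos(b) + 1)


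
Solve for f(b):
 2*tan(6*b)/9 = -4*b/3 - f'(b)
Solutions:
 f(b) = C1 - 2*b^2/3 + log(cos(6*b))/27


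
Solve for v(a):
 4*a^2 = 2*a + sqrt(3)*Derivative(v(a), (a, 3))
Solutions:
 v(a) = C1 + C2*a + C3*a^2 + sqrt(3)*a^5/45 - sqrt(3)*a^4/36


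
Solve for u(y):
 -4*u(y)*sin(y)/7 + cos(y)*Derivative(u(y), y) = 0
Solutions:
 u(y) = C1/cos(y)^(4/7)


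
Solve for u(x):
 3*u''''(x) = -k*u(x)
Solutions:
 u(x) = C1*exp(-3^(3/4)*x*(-k)^(1/4)/3) + C2*exp(3^(3/4)*x*(-k)^(1/4)/3) + C3*exp(-3^(3/4)*I*x*(-k)^(1/4)/3) + C4*exp(3^(3/4)*I*x*(-k)^(1/4)/3)


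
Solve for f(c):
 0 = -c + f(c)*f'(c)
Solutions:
 f(c) = -sqrt(C1 + c^2)
 f(c) = sqrt(C1 + c^2)


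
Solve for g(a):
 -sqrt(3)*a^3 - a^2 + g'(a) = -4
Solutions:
 g(a) = C1 + sqrt(3)*a^4/4 + a^3/3 - 4*a


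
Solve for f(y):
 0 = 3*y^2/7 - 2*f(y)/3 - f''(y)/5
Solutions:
 f(y) = C1*sin(sqrt(30)*y/3) + C2*cos(sqrt(30)*y/3) + 9*y^2/14 - 27/70


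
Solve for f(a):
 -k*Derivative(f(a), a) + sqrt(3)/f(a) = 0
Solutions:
 f(a) = -sqrt(C1 + 2*sqrt(3)*a/k)
 f(a) = sqrt(C1 + 2*sqrt(3)*a/k)


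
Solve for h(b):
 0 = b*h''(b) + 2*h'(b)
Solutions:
 h(b) = C1 + C2/b


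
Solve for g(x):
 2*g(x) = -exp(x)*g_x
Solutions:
 g(x) = C1*exp(2*exp(-x))


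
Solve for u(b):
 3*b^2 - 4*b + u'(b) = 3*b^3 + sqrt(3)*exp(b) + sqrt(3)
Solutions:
 u(b) = C1 + 3*b^4/4 - b^3 + 2*b^2 + sqrt(3)*b + sqrt(3)*exp(b)


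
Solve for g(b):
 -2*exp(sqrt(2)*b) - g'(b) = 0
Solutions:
 g(b) = C1 - sqrt(2)*exp(sqrt(2)*b)


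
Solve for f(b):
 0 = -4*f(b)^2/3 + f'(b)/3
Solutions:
 f(b) = -1/(C1 + 4*b)


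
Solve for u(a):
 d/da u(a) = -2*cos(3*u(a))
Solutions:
 u(a) = -asin((C1 + exp(12*a))/(C1 - exp(12*a)))/3 + pi/3
 u(a) = asin((C1 + exp(12*a))/(C1 - exp(12*a)))/3


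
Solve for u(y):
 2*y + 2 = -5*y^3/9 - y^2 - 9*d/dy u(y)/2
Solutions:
 u(y) = C1 - 5*y^4/162 - 2*y^3/27 - 2*y^2/9 - 4*y/9


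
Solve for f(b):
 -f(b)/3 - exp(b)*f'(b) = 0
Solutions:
 f(b) = C1*exp(exp(-b)/3)


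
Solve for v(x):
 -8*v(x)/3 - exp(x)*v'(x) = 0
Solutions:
 v(x) = C1*exp(8*exp(-x)/3)


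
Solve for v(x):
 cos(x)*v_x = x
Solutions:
 v(x) = C1 + Integral(x/cos(x), x)


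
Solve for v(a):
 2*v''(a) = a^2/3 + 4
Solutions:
 v(a) = C1 + C2*a + a^4/72 + a^2


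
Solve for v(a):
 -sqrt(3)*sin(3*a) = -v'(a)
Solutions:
 v(a) = C1 - sqrt(3)*cos(3*a)/3


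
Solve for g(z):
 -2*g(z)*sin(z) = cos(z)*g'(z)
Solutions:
 g(z) = C1*cos(z)^2


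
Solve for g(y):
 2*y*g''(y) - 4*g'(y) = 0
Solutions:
 g(y) = C1 + C2*y^3


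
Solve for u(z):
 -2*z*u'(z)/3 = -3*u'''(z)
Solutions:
 u(z) = C1 + Integral(C2*airyai(6^(1/3)*z/3) + C3*airybi(6^(1/3)*z/3), z)


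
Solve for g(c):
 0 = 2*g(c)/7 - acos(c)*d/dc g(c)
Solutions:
 g(c) = C1*exp(2*Integral(1/acos(c), c)/7)


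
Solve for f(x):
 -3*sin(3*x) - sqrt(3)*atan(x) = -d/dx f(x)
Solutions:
 f(x) = C1 + sqrt(3)*(x*atan(x) - log(x^2 + 1)/2) - cos(3*x)


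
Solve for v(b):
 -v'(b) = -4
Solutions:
 v(b) = C1 + 4*b


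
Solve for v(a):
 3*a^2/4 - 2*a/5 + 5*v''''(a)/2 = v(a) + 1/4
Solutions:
 v(a) = C1*exp(-2^(1/4)*5^(3/4)*a/5) + C2*exp(2^(1/4)*5^(3/4)*a/5) + C3*sin(2^(1/4)*5^(3/4)*a/5) + C4*cos(2^(1/4)*5^(3/4)*a/5) + 3*a^2/4 - 2*a/5 - 1/4


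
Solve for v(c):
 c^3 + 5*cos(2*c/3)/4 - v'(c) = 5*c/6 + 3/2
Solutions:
 v(c) = C1 + c^4/4 - 5*c^2/12 - 3*c/2 + 15*sin(2*c/3)/8


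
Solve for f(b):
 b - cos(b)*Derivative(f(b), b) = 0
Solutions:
 f(b) = C1 + Integral(b/cos(b), b)


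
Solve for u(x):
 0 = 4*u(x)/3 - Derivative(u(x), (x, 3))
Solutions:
 u(x) = C3*exp(6^(2/3)*x/3) + (C1*sin(2^(2/3)*3^(1/6)*x/2) + C2*cos(2^(2/3)*3^(1/6)*x/2))*exp(-6^(2/3)*x/6)


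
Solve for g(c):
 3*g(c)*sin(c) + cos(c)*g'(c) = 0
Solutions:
 g(c) = C1*cos(c)^3


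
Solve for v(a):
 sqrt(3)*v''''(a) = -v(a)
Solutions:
 v(a) = (C1*sin(sqrt(2)*3^(7/8)*a/6) + C2*cos(sqrt(2)*3^(7/8)*a/6))*exp(-sqrt(2)*3^(7/8)*a/6) + (C3*sin(sqrt(2)*3^(7/8)*a/6) + C4*cos(sqrt(2)*3^(7/8)*a/6))*exp(sqrt(2)*3^(7/8)*a/6)


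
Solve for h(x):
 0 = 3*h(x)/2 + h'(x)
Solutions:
 h(x) = C1*exp(-3*x/2)


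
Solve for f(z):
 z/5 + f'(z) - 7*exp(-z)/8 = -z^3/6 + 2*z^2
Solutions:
 f(z) = C1 - z^4/24 + 2*z^3/3 - z^2/10 - 7*exp(-z)/8


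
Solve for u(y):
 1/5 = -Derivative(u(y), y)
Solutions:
 u(y) = C1 - y/5


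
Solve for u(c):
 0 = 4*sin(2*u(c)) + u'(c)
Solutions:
 u(c) = pi - acos((-C1 - exp(16*c))/(C1 - exp(16*c)))/2
 u(c) = acos((-C1 - exp(16*c))/(C1 - exp(16*c)))/2


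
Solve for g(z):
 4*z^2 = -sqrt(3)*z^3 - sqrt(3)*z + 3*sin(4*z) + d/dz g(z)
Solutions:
 g(z) = C1 + sqrt(3)*z^4/4 + 4*z^3/3 + sqrt(3)*z^2/2 + 3*cos(4*z)/4


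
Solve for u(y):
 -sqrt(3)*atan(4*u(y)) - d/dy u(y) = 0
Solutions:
 Integral(1/atan(4*_y), (_y, u(y))) = C1 - sqrt(3)*y


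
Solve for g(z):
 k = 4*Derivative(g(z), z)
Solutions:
 g(z) = C1 + k*z/4


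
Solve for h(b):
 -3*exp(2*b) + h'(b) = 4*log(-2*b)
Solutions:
 h(b) = C1 + 4*b*log(-b) + 4*b*(-1 + log(2)) + 3*exp(2*b)/2


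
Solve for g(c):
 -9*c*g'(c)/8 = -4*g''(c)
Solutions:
 g(c) = C1 + C2*erfi(3*c/8)


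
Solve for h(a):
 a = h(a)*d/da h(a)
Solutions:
 h(a) = -sqrt(C1 + a^2)
 h(a) = sqrt(C1 + a^2)


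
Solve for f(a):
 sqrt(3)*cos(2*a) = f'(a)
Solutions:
 f(a) = C1 + sqrt(3)*sin(2*a)/2


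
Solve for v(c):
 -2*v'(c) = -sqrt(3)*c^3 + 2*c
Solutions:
 v(c) = C1 + sqrt(3)*c^4/8 - c^2/2


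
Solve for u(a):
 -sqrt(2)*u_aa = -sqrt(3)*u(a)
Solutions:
 u(a) = C1*exp(-2^(3/4)*3^(1/4)*a/2) + C2*exp(2^(3/4)*3^(1/4)*a/2)


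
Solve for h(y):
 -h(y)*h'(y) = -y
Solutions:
 h(y) = -sqrt(C1 + y^2)
 h(y) = sqrt(C1 + y^2)


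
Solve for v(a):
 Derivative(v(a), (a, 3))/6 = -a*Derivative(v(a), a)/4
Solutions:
 v(a) = C1 + Integral(C2*airyai(-2^(2/3)*3^(1/3)*a/2) + C3*airybi(-2^(2/3)*3^(1/3)*a/2), a)


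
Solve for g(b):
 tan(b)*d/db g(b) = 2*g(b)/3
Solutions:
 g(b) = C1*sin(b)^(2/3)


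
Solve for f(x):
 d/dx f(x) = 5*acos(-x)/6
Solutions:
 f(x) = C1 + 5*x*acos(-x)/6 + 5*sqrt(1 - x^2)/6


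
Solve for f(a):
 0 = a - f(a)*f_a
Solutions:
 f(a) = -sqrt(C1 + a^2)
 f(a) = sqrt(C1 + a^2)


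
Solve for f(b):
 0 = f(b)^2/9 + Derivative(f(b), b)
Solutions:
 f(b) = 9/(C1 + b)


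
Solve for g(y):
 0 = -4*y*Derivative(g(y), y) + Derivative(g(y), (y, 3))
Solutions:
 g(y) = C1 + Integral(C2*airyai(2^(2/3)*y) + C3*airybi(2^(2/3)*y), y)


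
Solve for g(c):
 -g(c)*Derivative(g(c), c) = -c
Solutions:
 g(c) = -sqrt(C1 + c^2)
 g(c) = sqrt(C1 + c^2)


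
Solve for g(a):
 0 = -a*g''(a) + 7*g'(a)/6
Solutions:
 g(a) = C1 + C2*a^(13/6)


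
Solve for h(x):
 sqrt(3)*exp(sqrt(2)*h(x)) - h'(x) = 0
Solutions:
 h(x) = sqrt(2)*(2*log(-1/(C1 + sqrt(3)*x)) - log(2))/4


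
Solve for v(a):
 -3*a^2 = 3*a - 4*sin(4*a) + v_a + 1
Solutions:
 v(a) = C1 - a^3 - 3*a^2/2 - a - cos(4*a)


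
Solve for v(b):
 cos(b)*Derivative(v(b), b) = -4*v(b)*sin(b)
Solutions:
 v(b) = C1*cos(b)^4


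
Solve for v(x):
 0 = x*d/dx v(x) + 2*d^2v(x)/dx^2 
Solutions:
 v(x) = C1 + C2*erf(x/2)


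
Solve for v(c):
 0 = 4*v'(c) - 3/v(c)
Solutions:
 v(c) = -sqrt(C1 + 6*c)/2
 v(c) = sqrt(C1 + 6*c)/2


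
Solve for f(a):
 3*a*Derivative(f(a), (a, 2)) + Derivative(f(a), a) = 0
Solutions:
 f(a) = C1 + C2*a^(2/3)


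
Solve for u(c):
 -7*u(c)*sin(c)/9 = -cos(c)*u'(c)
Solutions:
 u(c) = C1/cos(c)^(7/9)


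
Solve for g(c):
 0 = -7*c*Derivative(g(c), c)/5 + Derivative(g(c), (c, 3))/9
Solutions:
 g(c) = C1 + Integral(C2*airyai(5^(2/3)*63^(1/3)*c/5) + C3*airybi(5^(2/3)*63^(1/3)*c/5), c)


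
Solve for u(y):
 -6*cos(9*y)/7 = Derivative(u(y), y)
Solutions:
 u(y) = C1 - 2*sin(9*y)/21


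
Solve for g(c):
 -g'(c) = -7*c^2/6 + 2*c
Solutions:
 g(c) = C1 + 7*c^3/18 - c^2


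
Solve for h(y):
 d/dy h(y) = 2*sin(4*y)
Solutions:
 h(y) = C1 - cos(4*y)/2


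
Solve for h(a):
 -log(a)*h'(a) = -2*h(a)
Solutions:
 h(a) = C1*exp(2*li(a))


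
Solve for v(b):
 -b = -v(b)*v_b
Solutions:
 v(b) = -sqrt(C1 + b^2)
 v(b) = sqrt(C1 + b^2)


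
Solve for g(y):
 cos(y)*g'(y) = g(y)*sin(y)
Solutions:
 g(y) = C1/cos(y)


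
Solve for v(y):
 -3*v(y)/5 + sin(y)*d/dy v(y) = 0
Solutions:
 v(y) = C1*(cos(y) - 1)^(3/10)/(cos(y) + 1)^(3/10)


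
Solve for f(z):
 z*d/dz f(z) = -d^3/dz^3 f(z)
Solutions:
 f(z) = C1 + Integral(C2*airyai(-z) + C3*airybi(-z), z)


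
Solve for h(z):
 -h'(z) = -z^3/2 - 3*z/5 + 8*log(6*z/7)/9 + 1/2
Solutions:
 h(z) = C1 + z^4/8 + 3*z^2/10 - 8*z*log(z)/9 - 8*z*log(6)/9 + 7*z/18 + 8*z*log(7)/9


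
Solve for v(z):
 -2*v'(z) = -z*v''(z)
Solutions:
 v(z) = C1 + C2*z^3


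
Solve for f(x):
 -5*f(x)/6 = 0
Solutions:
 f(x) = 0


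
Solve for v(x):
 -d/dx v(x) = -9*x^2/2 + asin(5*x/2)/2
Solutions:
 v(x) = C1 + 3*x^3/2 - x*asin(5*x/2)/2 - sqrt(4 - 25*x^2)/10


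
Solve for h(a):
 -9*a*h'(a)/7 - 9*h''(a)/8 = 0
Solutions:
 h(a) = C1 + C2*erf(2*sqrt(7)*a/7)


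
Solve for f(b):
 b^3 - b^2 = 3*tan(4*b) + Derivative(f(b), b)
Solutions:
 f(b) = C1 + b^4/4 - b^3/3 + 3*log(cos(4*b))/4


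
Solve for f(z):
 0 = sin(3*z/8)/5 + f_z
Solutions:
 f(z) = C1 + 8*cos(3*z/8)/15


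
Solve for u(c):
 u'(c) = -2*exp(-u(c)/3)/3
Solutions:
 u(c) = 3*log(C1 - 2*c/9)


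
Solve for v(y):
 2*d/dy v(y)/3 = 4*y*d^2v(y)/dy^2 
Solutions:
 v(y) = C1 + C2*y^(7/6)


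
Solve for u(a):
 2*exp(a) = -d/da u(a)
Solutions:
 u(a) = C1 - 2*exp(a)


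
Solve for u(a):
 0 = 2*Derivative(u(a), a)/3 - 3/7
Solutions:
 u(a) = C1 + 9*a/14


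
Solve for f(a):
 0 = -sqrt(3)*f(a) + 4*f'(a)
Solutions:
 f(a) = C1*exp(sqrt(3)*a/4)


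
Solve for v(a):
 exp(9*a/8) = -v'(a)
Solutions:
 v(a) = C1 - 8*exp(9*a/8)/9


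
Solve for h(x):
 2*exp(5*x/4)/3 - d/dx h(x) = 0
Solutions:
 h(x) = C1 + 8*exp(5*x/4)/15


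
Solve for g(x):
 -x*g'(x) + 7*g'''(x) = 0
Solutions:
 g(x) = C1 + Integral(C2*airyai(7^(2/3)*x/7) + C3*airybi(7^(2/3)*x/7), x)


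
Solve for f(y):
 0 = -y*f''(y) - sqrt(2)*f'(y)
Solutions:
 f(y) = C1 + C2*y^(1 - sqrt(2))


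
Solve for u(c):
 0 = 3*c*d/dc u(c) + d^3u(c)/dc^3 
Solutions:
 u(c) = C1 + Integral(C2*airyai(-3^(1/3)*c) + C3*airybi(-3^(1/3)*c), c)


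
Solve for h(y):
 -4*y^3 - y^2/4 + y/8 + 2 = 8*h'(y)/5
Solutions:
 h(y) = C1 - 5*y^4/8 - 5*y^3/96 + 5*y^2/128 + 5*y/4


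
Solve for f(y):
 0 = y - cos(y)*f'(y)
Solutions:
 f(y) = C1 + Integral(y/cos(y), y)


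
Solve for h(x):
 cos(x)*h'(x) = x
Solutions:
 h(x) = C1 + Integral(x/cos(x), x)


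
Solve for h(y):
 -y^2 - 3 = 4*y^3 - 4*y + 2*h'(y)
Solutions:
 h(y) = C1 - y^4/2 - y^3/6 + y^2 - 3*y/2


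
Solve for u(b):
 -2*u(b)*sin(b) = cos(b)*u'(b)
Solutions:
 u(b) = C1*cos(b)^2


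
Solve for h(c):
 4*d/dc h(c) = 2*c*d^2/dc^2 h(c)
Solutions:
 h(c) = C1 + C2*c^3


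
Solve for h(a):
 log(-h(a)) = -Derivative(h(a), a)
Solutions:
 -li(-h(a)) = C1 - a


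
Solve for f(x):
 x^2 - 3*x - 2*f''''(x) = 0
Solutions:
 f(x) = C1 + C2*x + C3*x^2 + C4*x^3 + x^6/720 - x^5/80


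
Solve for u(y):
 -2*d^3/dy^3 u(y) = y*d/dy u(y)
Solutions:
 u(y) = C1 + Integral(C2*airyai(-2^(2/3)*y/2) + C3*airybi(-2^(2/3)*y/2), y)


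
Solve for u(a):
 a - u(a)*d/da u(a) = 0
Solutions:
 u(a) = -sqrt(C1 + a^2)
 u(a) = sqrt(C1 + a^2)


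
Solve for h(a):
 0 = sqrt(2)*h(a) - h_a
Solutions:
 h(a) = C1*exp(sqrt(2)*a)


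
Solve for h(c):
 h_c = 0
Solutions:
 h(c) = C1


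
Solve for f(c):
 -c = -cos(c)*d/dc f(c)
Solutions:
 f(c) = C1 + Integral(c/cos(c), c)


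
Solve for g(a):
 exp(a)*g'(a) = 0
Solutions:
 g(a) = C1


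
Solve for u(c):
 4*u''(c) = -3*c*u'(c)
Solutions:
 u(c) = C1 + C2*erf(sqrt(6)*c/4)


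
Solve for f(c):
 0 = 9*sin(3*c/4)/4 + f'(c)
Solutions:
 f(c) = C1 + 3*cos(3*c/4)


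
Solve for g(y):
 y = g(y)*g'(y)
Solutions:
 g(y) = -sqrt(C1 + y^2)
 g(y) = sqrt(C1 + y^2)


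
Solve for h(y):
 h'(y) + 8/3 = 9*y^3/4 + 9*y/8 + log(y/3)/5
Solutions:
 h(y) = C1 + 9*y^4/16 + 9*y^2/16 + y*log(y)/5 - 43*y/15 - y*log(3)/5


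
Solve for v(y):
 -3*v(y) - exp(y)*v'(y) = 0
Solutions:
 v(y) = C1*exp(3*exp(-y))


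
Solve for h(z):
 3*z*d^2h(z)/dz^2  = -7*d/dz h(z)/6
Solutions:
 h(z) = C1 + C2*z^(11/18)


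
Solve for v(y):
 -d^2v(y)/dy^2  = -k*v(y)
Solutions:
 v(y) = C1*exp(-sqrt(k)*y) + C2*exp(sqrt(k)*y)


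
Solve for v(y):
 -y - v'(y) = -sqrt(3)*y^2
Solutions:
 v(y) = C1 + sqrt(3)*y^3/3 - y^2/2


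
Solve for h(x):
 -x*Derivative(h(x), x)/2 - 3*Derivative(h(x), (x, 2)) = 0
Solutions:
 h(x) = C1 + C2*erf(sqrt(3)*x/6)


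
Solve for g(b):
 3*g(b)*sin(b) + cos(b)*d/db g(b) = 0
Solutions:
 g(b) = C1*cos(b)^3


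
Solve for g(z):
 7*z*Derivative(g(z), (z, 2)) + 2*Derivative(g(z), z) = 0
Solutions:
 g(z) = C1 + C2*z^(5/7)


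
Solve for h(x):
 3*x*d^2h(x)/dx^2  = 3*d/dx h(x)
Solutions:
 h(x) = C1 + C2*x^2


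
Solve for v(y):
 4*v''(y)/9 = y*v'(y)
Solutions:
 v(y) = C1 + C2*erfi(3*sqrt(2)*y/4)


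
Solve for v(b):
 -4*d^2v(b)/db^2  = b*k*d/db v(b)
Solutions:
 v(b) = Piecewise((-sqrt(2)*sqrt(pi)*C1*erf(sqrt(2)*b*sqrt(k)/4)/sqrt(k) - C2, (k > 0) | (k < 0)), (-C1*b - C2, True))


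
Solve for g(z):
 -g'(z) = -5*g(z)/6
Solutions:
 g(z) = C1*exp(5*z/6)


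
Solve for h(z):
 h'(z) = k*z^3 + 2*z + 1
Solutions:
 h(z) = C1 + k*z^4/4 + z^2 + z


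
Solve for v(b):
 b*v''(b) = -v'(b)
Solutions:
 v(b) = C1 + C2*log(b)


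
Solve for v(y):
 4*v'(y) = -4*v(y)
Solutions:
 v(y) = C1*exp(-y)


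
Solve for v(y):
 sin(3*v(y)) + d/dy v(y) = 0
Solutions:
 v(y) = -acos((-C1 - exp(6*y))/(C1 - exp(6*y)))/3 + 2*pi/3
 v(y) = acos((-C1 - exp(6*y))/(C1 - exp(6*y)))/3


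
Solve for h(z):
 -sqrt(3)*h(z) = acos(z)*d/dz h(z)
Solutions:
 h(z) = C1*exp(-sqrt(3)*Integral(1/acos(z), z))


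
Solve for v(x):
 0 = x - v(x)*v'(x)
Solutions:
 v(x) = -sqrt(C1 + x^2)
 v(x) = sqrt(C1 + x^2)


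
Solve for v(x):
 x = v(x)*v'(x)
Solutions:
 v(x) = -sqrt(C1 + x^2)
 v(x) = sqrt(C1 + x^2)


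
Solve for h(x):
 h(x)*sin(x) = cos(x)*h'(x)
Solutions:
 h(x) = C1/cos(x)


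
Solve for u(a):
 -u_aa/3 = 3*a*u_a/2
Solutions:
 u(a) = C1 + C2*erf(3*a/2)


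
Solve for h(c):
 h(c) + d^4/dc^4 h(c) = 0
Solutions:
 h(c) = (C1*sin(sqrt(2)*c/2) + C2*cos(sqrt(2)*c/2))*exp(-sqrt(2)*c/2) + (C3*sin(sqrt(2)*c/2) + C4*cos(sqrt(2)*c/2))*exp(sqrt(2)*c/2)


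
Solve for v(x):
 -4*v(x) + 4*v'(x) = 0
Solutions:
 v(x) = C1*exp(x)


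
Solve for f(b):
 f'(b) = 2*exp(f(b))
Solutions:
 f(b) = log(-1/(C1 + 2*b))


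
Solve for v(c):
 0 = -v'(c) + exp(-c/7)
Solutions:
 v(c) = C1 - 7*exp(-c/7)


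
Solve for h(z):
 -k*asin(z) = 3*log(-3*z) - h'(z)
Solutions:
 h(z) = C1 + k*(z*asin(z) + sqrt(1 - z^2)) + 3*z*log(-z) - 3*z + 3*z*log(3)


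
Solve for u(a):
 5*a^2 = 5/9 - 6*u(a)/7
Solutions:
 u(a) = 35/54 - 35*a^2/6


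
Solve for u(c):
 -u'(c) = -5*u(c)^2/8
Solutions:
 u(c) = -8/(C1 + 5*c)


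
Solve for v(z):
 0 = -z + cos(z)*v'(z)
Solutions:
 v(z) = C1 + Integral(z/cos(z), z)


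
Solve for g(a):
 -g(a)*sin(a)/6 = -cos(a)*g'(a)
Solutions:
 g(a) = C1/cos(a)^(1/6)


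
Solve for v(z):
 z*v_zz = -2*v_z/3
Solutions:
 v(z) = C1 + C2*z^(1/3)


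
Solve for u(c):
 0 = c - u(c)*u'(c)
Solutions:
 u(c) = -sqrt(C1 + c^2)
 u(c) = sqrt(C1 + c^2)


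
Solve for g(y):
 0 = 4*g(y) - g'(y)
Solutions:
 g(y) = C1*exp(4*y)


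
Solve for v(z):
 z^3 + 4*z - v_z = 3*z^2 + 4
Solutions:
 v(z) = C1 + z^4/4 - z^3 + 2*z^2 - 4*z


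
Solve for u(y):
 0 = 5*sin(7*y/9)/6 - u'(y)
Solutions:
 u(y) = C1 - 15*cos(7*y/9)/14


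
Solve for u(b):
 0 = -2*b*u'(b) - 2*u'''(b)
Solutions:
 u(b) = C1 + Integral(C2*airyai(-b) + C3*airybi(-b), b)


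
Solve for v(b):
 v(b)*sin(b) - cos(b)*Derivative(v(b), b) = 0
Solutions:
 v(b) = C1/cos(b)


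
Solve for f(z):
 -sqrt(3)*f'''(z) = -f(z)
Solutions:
 f(z) = C3*exp(3^(5/6)*z/3) + (C1*sin(3^(1/3)*z/2) + C2*cos(3^(1/3)*z/2))*exp(-3^(5/6)*z/6)


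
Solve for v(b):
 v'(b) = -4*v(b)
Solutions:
 v(b) = C1*exp(-4*b)


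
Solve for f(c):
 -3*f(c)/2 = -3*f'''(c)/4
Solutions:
 f(c) = C3*exp(2^(1/3)*c) + (C1*sin(2^(1/3)*sqrt(3)*c/2) + C2*cos(2^(1/3)*sqrt(3)*c/2))*exp(-2^(1/3)*c/2)


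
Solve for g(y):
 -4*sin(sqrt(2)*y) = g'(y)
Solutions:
 g(y) = C1 + 2*sqrt(2)*cos(sqrt(2)*y)


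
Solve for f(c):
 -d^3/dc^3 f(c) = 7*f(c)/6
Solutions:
 f(c) = C3*exp(-6^(2/3)*7^(1/3)*c/6) + (C1*sin(2^(2/3)*3^(1/6)*7^(1/3)*c/4) + C2*cos(2^(2/3)*3^(1/6)*7^(1/3)*c/4))*exp(6^(2/3)*7^(1/3)*c/12)


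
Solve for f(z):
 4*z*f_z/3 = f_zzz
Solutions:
 f(z) = C1 + Integral(C2*airyai(6^(2/3)*z/3) + C3*airybi(6^(2/3)*z/3), z)


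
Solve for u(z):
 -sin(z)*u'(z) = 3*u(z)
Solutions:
 u(z) = C1*(cos(z) + 1)^(3/2)/(cos(z) - 1)^(3/2)


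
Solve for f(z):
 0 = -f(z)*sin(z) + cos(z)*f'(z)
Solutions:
 f(z) = C1/cos(z)


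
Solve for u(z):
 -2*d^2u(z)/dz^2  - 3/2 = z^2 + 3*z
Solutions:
 u(z) = C1 + C2*z - z^4/24 - z^3/4 - 3*z^2/8


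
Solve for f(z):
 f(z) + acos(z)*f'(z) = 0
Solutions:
 f(z) = C1*exp(-Integral(1/acos(z), z))


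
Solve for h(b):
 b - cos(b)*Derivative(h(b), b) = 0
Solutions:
 h(b) = C1 + Integral(b/cos(b), b)


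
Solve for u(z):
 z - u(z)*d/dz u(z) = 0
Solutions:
 u(z) = -sqrt(C1 + z^2)
 u(z) = sqrt(C1 + z^2)


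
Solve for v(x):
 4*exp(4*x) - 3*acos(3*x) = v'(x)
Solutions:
 v(x) = C1 - 3*x*acos(3*x) + sqrt(1 - 9*x^2) + exp(4*x)


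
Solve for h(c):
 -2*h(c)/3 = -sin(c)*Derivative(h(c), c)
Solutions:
 h(c) = C1*(cos(c) - 1)^(1/3)/(cos(c) + 1)^(1/3)


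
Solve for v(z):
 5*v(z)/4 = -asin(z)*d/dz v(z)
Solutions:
 v(z) = C1*exp(-5*Integral(1/asin(z), z)/4)


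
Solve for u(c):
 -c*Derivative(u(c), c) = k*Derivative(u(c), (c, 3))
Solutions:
 u(c) = C1 + Integral(C2*airyai(c*(-1/k)^(1/3)) + C3*airybi(c*(-1/k)^(1/3)), c)


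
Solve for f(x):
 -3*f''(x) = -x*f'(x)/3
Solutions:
 f(x) = C1 + C2*erfi(sqrt(2)*x/6)


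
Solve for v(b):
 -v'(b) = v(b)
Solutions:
 v(b) = C1*exp(-b)
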